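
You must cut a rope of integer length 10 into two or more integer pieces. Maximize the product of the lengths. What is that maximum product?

36

Let prod[k] be the best product for length k (with at least one cut). For each first piece i, the rest contributes max(k−i, prod[k−i]).
prod[2] = 1*max(1,0) = 1*1 = 1
prod[3] = max(1*2, 2*1) = 2
prod[4] = max(1*3, 2*2, 3*1) = 4
prod[5] = max(1*4, 2*3, 3*2, 4*1) = 6
prod[6] = max(1*6, 2*4, 3*3, 4*2, 5*1) = 9
prod[7] = max(1*9, 2*6, 3*4, 4*3, 5*2, 6*1) = 12
prod[8] = max(1*12, 2*9, 3*6, …, 6*2, 7*1) = 18
prod[9] = max(1*18, 2*12, 3*9, …, 7*2, 8*1) = 27
prod[10] = max(1*27, 2*18, 3*12, …, 8*2, 9*1) = 36
One optimal split: 3 + 3 + 2 + 2; product 3*3*2*2 = 36.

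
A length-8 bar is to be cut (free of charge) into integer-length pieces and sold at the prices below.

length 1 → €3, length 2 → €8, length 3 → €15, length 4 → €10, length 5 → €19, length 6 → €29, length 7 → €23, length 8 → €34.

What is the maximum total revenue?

38

Consider every possible first cut. r[k] is the best of p[i]+r[k−i] over all sellable i≤k.
r[1] = 3
r[2] = 8
r[3] = 15
r[4] = 18  (first piece 1, then r[3]=15)
r[5] = 23  (first piece 2, then r[3]=15)
r[6] = 30  (first piece 3, then r[3]=15)
r[7] = 33  (first piece 1, then r[6]=30)
r[8] = 38  (first piece 2, then r[6]=30)
One optimal cutting: 3 + 3 + 2 → €15 + €15 + €8 = €38.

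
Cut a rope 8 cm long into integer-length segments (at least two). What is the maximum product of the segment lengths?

Let prod[k] be the best product for length k (with at least one cut). For each first piece i, the rest contributes max(k−i, prod[k−i]).
prod[2] = 1·max(1,0) = 1·1 = 1
prod[3] = max(1·2, 2·1) = 2
prod[4] = max(1·3, 2·2, 3·1) = 4
prod[5] = max(1·4, 2·3, 3·2, 4·1) = 6
prod[6] = max(1·6, 2·4, 3·3, 4·2, 5·1) = 9
prod[7] = max(1·9, 2·6, 3·4, 4·3, 5·2, 6·1) = 12
prod[8] = max(1·12, 2·9, 3·6, …, 6·2, 7·1) = 18
One optimal split: 3 + 3 + 2; product 3·3·2 = 18.

18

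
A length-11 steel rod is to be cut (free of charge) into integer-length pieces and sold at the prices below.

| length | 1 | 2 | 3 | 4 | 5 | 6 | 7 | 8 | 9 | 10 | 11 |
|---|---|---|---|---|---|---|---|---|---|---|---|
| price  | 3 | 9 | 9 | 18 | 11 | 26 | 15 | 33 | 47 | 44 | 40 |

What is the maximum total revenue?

56

Build best[k] bottom-up: best[k] = max over allowed piece i of (p[i] + best[k−i]).
best[1] = 3
best[2] = max(3+3, 9+0) = 9
best[3] = max(3+9, 9+3, 9+0) = 12
best[4] = max(3+12, 9+9, 9+3, 18+0) = 18
best[5] = max(3+18, 9+12, 9+9, 18+3, 11+0) = 21
best[6] = max(3+21, 9+18, 9+12, 18+9, 11+3, 26+0) = 27
best[7] = max(3+27, 9+21, 9+18, …, 26+3, 15+0) = 30
best[8] = max(3+30, 9+27, 9+21, …, 15+3, 33+0) = 36
best[9] = max(3+36, 9+30, 9+27, …, 33+3, 47+0) = 47
best[10] = max(3+47, 9+36, 9+30, …, 47+3, 44+0) = 50
best[11] = max(3+50, 9+47, 9+36, …, 44+3, 40+0) = 56
One optimal cutting: 9 + 2 → $47 + $9 = $56.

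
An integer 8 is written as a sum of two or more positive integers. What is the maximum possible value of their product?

Fill P[k] for k=2..8: at each k try every first piece i and multiply by the better of (k−i) uncut or P[k−i].
P[2] = 1·max(1,0) = 1·1 = 1
P[3] = 1·max(2,1) = 1·2 = 2
P[4] = 2·max(2,1) = 2·2 = 4
P[5] = 2·max(3,2) = 2·3 = 6
P[6] = 3·max(3,2) = 3·3 = 9
P[7] = 2·max(5,6) = 2·6 = 12
P[8] = 2·max(6,9) = 2·9 = 18
One optimal split: 3 + 3 + 2; product 3·3·2 = 18.

18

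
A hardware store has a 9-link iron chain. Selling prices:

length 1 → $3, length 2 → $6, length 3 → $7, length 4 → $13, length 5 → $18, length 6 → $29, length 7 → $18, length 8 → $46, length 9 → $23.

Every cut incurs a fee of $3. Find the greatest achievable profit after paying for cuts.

46

Consider every possible first cut. v[k] is the best of p[i]+v[k−i] over all sellable i≤k, charging 3 whenever i<k.
v[1] = 3
v[2] = max(3+3-3, 6+0) = 6
v[3] = max(3+6-3, 6+3-3, 7+0) = 7
v[4] = max(3+7-3, 6+6-3, 7+3-3, 13+0) = 13
v[5] = max(3+13-3, 6+7-3, 7+6-3, 13+3-3, 18+0) = 18
v[6] = max(3+18-3, 6+13-3, 7+7-3, 13+6-3, 18+3-3, 29+0) = 29
v[7] = max(3+29-3, 6+18-3, 7+13-3, …, 29+3-3, 18+0) = 29
v[8] = max(3+29-3, 6+29-3, 7+18-3, …, 18+3-3, 46+0) = 46
v[9] = max(3+46-3, 6+29-3, 7+29-3, …, 46+3-3, 23+0) = 46
One optimal plan: pieces 8 + 1 (1 cut) → $49 − $3 = $46.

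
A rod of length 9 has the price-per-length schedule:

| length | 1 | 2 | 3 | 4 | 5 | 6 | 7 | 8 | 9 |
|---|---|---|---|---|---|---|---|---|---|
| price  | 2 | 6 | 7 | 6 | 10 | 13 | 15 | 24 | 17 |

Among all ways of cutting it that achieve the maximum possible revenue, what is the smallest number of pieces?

2

Let r[k] be the best obtainable value from length k. For each k, try every first piece i and keep the best of price[i] + r[k−i].
r[1] = 2
r[2] = max(2+2, 6+0) = 6
r[3] = max(2+6, 6+2, 7+0) = 8
r[4] = max(2+8, 6+6, 7+2, 6+0) = 12
r[5] = max(2+12, 6+8, 7+6, 6+2, 10+0) = 14
r[6] = max(2+14, 6+12, 7+8, 6+6, 10+2, 13+0) = 18
r[7] = max(2+18, 6+14, 7+12, …, 13+2, 15+0) = 20
r[8] = max(2+20, 6+18, 7+14, …, 15+2, 24+0) = 24
r[9] = max(2+24, 6+20, 7+18, …, 24+2, 17+0) = 26
Maximum revenue is 26.
Now minimize piece count subject to staying optimal: for each k, pieces[k] = 1 + min over i with p[i]+r[k−i]=r[k] of pieces[k−i].
pieces[6] = 3
pieces[7] = 4
pieces[8] = 1
pieces[9] = 2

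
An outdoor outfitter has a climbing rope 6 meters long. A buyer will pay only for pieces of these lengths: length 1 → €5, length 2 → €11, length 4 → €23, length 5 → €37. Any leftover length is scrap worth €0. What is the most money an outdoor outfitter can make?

42

Build best[k] bottom-up: best[k] = max over allowed piece i of (p[i] + best[k−i]).
best[1] = 5
best[2] = 11
best[3] = 16  (first piece 1, then best[2]=11)
best[4] = 23
best[5] = 37
best[6] = 42  (first piece 1, then best[5]=37)
One optimal cutting: 5 + 1 → €42.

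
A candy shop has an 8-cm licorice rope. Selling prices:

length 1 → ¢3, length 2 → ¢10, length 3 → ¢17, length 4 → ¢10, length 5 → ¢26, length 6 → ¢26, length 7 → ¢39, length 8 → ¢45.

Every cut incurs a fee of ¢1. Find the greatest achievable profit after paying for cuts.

Let r[k] be the best obtainable value from length k. For each k, try every first piece i and keep the best of price[i] + r[k−i] minus the 1 cut fee when i<k.
r[1] = 3
r[2] = 10
r[3] = 17
r[4] = 19  (first piece 1, then r[3]=17)
r[5] = 26  (first piece 2, then r[3]=17)
r[6] = 33  (first piece 3, then r[3]=17)
r[7] = 39
r[8] = 45
Best is to make no cuts and sell whole for ¢45.

45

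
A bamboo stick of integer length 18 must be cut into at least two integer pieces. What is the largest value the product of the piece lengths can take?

Fill P[k] for k=2..18: at each k try every first piece i and multiply by the better of (k−i) uncut or P[k−i].
P[2] = 1·max(1,0) = 1·1 = 1
P[3] = max(1·2, 2·1) = 2
P[4] = max(1·3, 2·2, 3·1) = 4
P[5] = max(1·4, 2·3, 3·2, 4·1) = 6
P[6] = max(1·6, 2·4, 3·3, 4·2, 5·1) = 9
P[7] = max(1·9, 2·6, 3·4, 4·3, 5·2, 6·1) = 12
P[8] = max(1·12, 2·9, 3·6, …, 6·2, 7·1) = 18
P[9] = max(1·18, 2·12, 3·9, …, 7·2, 8·1) = 27
P[10] = max(1·27, 2·18, 3·12, …, 8·2, 9·1) = 36
P[11] = max(1·36, 2·27, 3·18, …, 9·2, 10·1) = 54
P[12] = max(1·54, 2·36, 3·27, …, 10·2, 11·1) = 81
P[13] = max(1·81, 2·54, 3·36, …, 11·2, 12·1) = 108
P[14] = max(1·108, 2·81, 3·54, …, 12·2, 13·1) = 162
P[15] = max(1·162, 2·108, 3·81, …, 13·2, 14·1) = 243
P[16] = max(1·243, 2·162, 3·108, …, 14·2, 15·1) = 324
P[17] = max(1·324, 2·243, 3·162, …, 15·2, 16·1) = 486
P[18] = max(1·486, 2·324, 3·243, …, 16·2, 17·1) = 729
One optimal split: 3 + 3 + 3 + 3 + 3 + 3; product 3·3·3·3·3·3 = 729.

729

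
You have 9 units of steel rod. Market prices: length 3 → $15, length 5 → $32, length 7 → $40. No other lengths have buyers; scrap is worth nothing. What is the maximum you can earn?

Consider every possible first cut. best[k] is the best of p[i]+best[k−i] over all sellable i≤k.
best[1] = 0
best[2] = 0
best[3] = 15
best[4] = 15
best[5] = 32
best[6] = 32
best[7] = 40
best[8] = 47  (first piece 3, then best[5]=32)
best[9] = 47
One optimal cutting: pieces 5 + 3 with 1 unit of scrap → $47.

47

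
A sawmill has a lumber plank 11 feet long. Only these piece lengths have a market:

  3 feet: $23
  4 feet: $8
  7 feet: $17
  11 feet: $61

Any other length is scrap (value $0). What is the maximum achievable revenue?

69

Consider every possible first cut. best[k] is the best of p[i]+best[k−i] over all sellable i≤k.
best[1] = 0
best[2] = 0
best[3] = 23
best[4] = max(23+0, 8+0) = 23
best[5] = max(23+0, 8+0) = 23
best[6] = max(23+23, 8+0) = 46
best[7] = max(23+23, 8+23, 17+0) = 46
best[8] = max(23+23, 8+23, 17+0) = 46
best[9] = max(23+46, 8+23, 17+0) = 69
best[10] = max(23+46, 8+46, 17+23) = 69
best[11] = max(23+46, 8+46, 17+23, 61+0) = 69
One optimal cutting: pieces 3 + 3 + 3 with 2 feet of scrap → $69.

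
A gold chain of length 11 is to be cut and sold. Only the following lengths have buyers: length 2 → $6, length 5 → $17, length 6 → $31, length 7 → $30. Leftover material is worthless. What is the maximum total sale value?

48

Consider every possible first cut. f[k] is the best of p[i]+f[k−i] over all sellable i≤k.
f[1] = 0
f[2] = 6
f[3] = 6
f[4] = 12  (first piece 2, then f[2]=6)
f[5] = 17
f[6] = 31
f[7] = 31
f[8] = 37  (first piece 2, then f[6]=31)
f[9] = 37
f[10] = 43  (first piece 2, then f[8]=37)
f[11] = 48  (first piece 5, then f[6]=31)
One optimal cutting: 6 + 5 → $48.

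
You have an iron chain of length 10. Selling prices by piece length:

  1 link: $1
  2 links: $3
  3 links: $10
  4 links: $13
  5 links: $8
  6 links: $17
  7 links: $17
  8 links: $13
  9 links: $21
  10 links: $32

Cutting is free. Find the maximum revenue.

33

Consider every possible first cut. R[k] is the best of p[i]+R[k−i] over all sellable i≤k.
R[1] = 1
R[2] = max(1+1, 3+0) = 3
R[3] = max(1+3, 3+1, 10+0) = 10
R[4] = max(1+10, 3+3, 10+1, 13+0) = 13
R[5] = max(1+13, 3+10, 10+3, 13+1, 8+0) = 14
R[6] = max(1+14, 3+13, 10+10, 13+3, 8+1, 17+0) = 20
R[7] = max(1+20, 3+14, 10+13, …, 17+1, 17+0) = 23
R[8] = max(1+23, 3+20, 10+14, …, 17+1, 13+0) = 26
R[9] = max(1+26, 3+23, 10+20, …, 13+1, 21+0) = 30
R[10] = max(1+30, 3+26, 10+23, …, 21+1, 32+0) = 33
One optimal cutting: 4 + 3 + 3 → $13 + $10 + $10 = $33.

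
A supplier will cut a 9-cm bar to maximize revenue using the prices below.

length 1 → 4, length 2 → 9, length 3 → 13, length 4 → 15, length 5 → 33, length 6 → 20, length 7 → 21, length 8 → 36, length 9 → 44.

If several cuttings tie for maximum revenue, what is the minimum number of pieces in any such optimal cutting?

3

Let r[k] be the best obtainable value from length k. For each k, try every first piece i and keep the best of price[i] + r[k−i].
r[1] = 4
r[2] = 9
r[3] = 13  (first piece 1, then r[2]=9)
r[4] = 18  (first piece 2, then r[2]=9)
r[5] = 33
r[6] = 37  (first piece 1, then r[5]=33)
r[7] = 42  (first piece 2, then r[5]=33)
r[8] = 46  (first piece 1, then r[7]=42)
r[9] = 51  (first piece 2, then r[7]=42)
Maximum revenue is 51.
Now minimize piece count subject to staying optimal: for each k, pieces[k] = 1 + min over i with p[i]+r[k−i]=r[k] of pieces[k−i].
pieces[6] = 2
pieces[7] = 2
pieces[8] = 2
pieces[9] = 3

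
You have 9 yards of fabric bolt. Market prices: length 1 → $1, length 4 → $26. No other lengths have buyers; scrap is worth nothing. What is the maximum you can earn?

Consider every possible first cut. r[k] is the best of p[i]+r[k−i] over all sellable i≤k.
r[1] = 1
r[2] = 2  (first piece 1, then r[1]=1)
r[3] = 3  (first piece 1, then r[2]=2)
r[4] = max(1+3, 26+0) = 26
r[5] = max(1+26, 26+1) = 27
r[6] = max(1+27, 26+2) = 28
r[7] = max(1+28, 26+3) = 29
r[8] = max(1+29, 26+26) = 52
r[9] = max(1+52, 26+27) = 53
One optimal cutting: 4 + 4 + 1 → $53.

53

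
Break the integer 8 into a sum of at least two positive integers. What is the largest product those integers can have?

18

Define P[k] = max over 1≤i<k of i · max(k−i, P[k−i]); the inner max lets the remainder stay uncut if that's better.
P[2] = 1*max(1,0) = 1*1 = 1
P[3] = max(1*2, 2*1) = 2
P[4] = max(1*3, 2*2, 3*1) = 4
P[5] = max(1*4, 2*3, 3*2, 4*1) = 6
P[6] = max(1*6, 2*4, 3*3, 4*2, 5*1) = 9
P[7] = max(1*9, 2*6, 3*4, 4*3, 5*2, 6*1) = 12
P[8] = max(1*12, 2*9, 3*6, …, 6*2, 7*1) = 18
One optimal split: 3 + 3 + 2; product 3*3*2 = 18.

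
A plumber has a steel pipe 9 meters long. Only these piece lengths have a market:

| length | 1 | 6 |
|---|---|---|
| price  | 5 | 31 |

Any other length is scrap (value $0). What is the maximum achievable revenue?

Build f[k] bottom-up: f[k] = max over allowed piece i of (p[i] + f[k−i]).
f[1] = 5
f[2] = 10  (first piece 1, then f[1]=5)
f[3] = 15  (first piece 1, then f[2]=10)
f[4] = 20  (first piece 1, then f[3]=15)
f[5] = 25  (first piece 1, then f[4]=20)
f[6] = 31
f[7] = 36  (first piece 1, then f[6]=31)
f[8] = 41  (first piece 1, then f[7]=36)
f[9] = 46  (first piece 1, then f[8]=41)
One optimal cutting: 6 + 1 + 1 + 1 → $46.

46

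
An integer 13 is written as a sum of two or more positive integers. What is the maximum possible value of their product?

108

Let m[k] be the best product for length k (with at least one cut). For each first piece i, the rest contributes max(k−i, m[k−i]).
Small cases: m[2]=1, m[3]=2, m[4]=4, m[5]=6.
m[6] = 3*max(3,2) = 3*3 = 9
m[7] = 2*max(5,6) = 2*6 = 12
m[8] = 2*max(6,9) = 2*9 = 18
m[9] = 3*max(6,9) = 3*9 = 27
m[10] = 2*max(8,18) = 2*18 = 36
m[11] = 2*max(9,27) = 2*27 = 54
m[12] = 3*max(9,27) = 3*27 = 81
m[13] = 2*max(11,54) = 2*54 = 108
One optimal split: 3 + 3 + 3 + 2 + 2; product 3*3*3*2*2 = 108.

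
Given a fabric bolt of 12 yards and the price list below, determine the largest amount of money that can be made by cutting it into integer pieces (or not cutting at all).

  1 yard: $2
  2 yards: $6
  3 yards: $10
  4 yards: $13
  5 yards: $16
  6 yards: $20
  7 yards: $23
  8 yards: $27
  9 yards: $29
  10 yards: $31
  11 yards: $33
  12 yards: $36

40

Let best[k] be the best obtainable value from length k. For each k, try every first piece i and keep the best of price[i] + best[k−i].
best[1] = 2
best[2] = max(2+2, 6+0) = 6
best[3] = max(2+6, 6+2, 10+0) = 10
best[4] = max(2+10, 6+6, 10+2, 13+0) = 13
best[5] = max(2+13, 6+10, 10+6, 13+2, 16+0) = 16
best[6] = max(2+16, 6+13, 10+10, 13+6, 16+2, 20+0) = 20
best[7] = max(2+20, 6+16, 10+13, …, 20+2, 23+0) = 23
best[8] = max(2+23, 6+20, 10+16, …, 23+2, 27+0) = 27
best[9] = max(2+27, 6+23, 10+20, …, 27+2, 29+0) = 30
best[10] = max(2+30, 6+27, 10+23, …, 29+2, 31+0) = 33
best[11] = max(2+33, 6+30, 10+27, …, 31+2, 33+0) = 37
best[12] = max(2+37, 6+33, 10+30, …, 33+2, 36+0) = 40
One optimal cutting: 3 + 3 + 3 + 3 → $10 + $10 + $10 + $10 = $40.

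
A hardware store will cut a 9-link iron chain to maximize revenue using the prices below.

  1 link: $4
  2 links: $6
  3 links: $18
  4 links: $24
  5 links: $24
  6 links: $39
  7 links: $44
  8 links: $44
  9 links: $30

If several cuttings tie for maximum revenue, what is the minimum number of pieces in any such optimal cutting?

Consider every possible first cut. r[k] is the best of p[i]+r[k−i] over all sellable i≤k.
r[1] = 4
r[2] = max(4+4, 6+0) = 8
r[3] = max(4+8, 6+4, 18+0) = 18
r[4] = max(4+18, 6+8, 18+4, 24+0) = 24
r[5] = max(4+24, 6+18, 18+8, 24+4, 24+0) = 28
r[6] = max(4+28, 6+24, 18+18, 24+8, 24+4, 39+0) = 39
r[7] = max(4+39, 6+28, 18+24, …, 39+4, 44+0) = 44
r[8] = max(4+44, 6+39, 18+28, …, 44+4, 44+0) = 48
r[9] = max(4+48, 6+44, 18+39, …, 44+4, 30+0) = 57
Maximum revenue is $57.
Now minimize piece count subject to staying optimal: for each k, pieces[k] = 1 + min over i with p[i]+r[k−i]=r[k] of pieces[k−i].
pieces[6] = 1
pieces[7] = 1
pieces[8] = 2
pieces[9] = 2

2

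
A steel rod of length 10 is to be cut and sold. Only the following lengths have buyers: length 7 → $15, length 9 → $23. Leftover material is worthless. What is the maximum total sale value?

23

Build f[k] bottom-up: f[k] = max over allowed piece i of (p[i] + f[k−i]).
f[1] = 0
f[2] = 0
f[3] = 0
f[4] = 0
f[5] = 0
f[6] = 0
f[7] = 15
f[8] = 15
f[9] = max(15+0, 23+0) = 23
f[10] = max(15+0, 23+0) = 23
One optimal cutting: pieces 9 with 1 unit of scrap → $23.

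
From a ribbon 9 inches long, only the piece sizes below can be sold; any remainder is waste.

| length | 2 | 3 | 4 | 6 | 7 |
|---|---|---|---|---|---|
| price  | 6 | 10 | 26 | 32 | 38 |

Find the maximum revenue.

Let f[k] be the best obtainable value from length k. For each k, try every first piece i and keep the best of price[i] + f[k−i].
f[1] = 0
f[2] = 6
f[3] = 10
f[4] = 26
f[5] = 26
f[6] = 32  (first piece 2, then f[4]=26)
f[7] = 38
f[8] = 52  (first piece 4, then f[4]=26)
f[9] = 52
One optimal cutting: pieces 4 + 4 with 1 inch of scrap → ¢52.

52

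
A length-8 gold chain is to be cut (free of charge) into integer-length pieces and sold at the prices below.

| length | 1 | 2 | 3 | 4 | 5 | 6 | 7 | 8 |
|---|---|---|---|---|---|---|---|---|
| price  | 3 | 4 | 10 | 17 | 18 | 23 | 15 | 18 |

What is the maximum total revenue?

Build r[k] bottom-up: r[k] = max over allowed piece i of (p[i] + r[k−i]).
r[1] = 3
r[2] = max(3+3, 4+0) = 6
r[3] = max(3+6, 4+3, 10+0) = 10
r[4] = max(3+10, 4+6, 10+3, 17+0) = 17
r[5] = max(3+17, 4+10, 10+6, 17+3, 18+0) = 20
r[6] = max(3+20, 4+17, 10+10, 17+6, 18+3, 23+0) = 23
r[7] = max(3+23, 4+20, 10+17, …, 23+3, 15+0) = 27
r[8] = max(3+27, 4+23, 10+20, …, 15+3, 18+0) = 34
One optimal cutting: 4 + 4 → $17 + $17 = $34.

34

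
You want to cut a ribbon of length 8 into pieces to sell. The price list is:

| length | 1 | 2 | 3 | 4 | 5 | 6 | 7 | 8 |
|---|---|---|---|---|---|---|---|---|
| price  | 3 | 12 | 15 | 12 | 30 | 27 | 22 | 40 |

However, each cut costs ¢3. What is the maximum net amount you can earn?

42

Build r[k] bottom-up: r[k] = max over allowed piece i of (p[i] + r[k−i]) − 3 per cut.
r[1] = 3
r[2] = 12
r[3] = 15
r[4] = 21  (first piece 2, then r[2]=12)
r[5] = 30
r[6] = 30  (first piece 1, then r[5]=30)
r[7] = 39  (first piece 2, then r[5]=30)
r[8] = 42  (first piece 3, then r[5]=30)
One optimal plan: pieces 5 + 3 (1 cut) → ¢45 − ¢3 = ¢42.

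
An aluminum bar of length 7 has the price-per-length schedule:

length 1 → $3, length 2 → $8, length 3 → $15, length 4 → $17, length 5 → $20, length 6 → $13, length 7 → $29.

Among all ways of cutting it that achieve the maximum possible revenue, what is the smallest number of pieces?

3

Let r[k] be the best obtainable value from length k. For each k, try every first piece i and keep the best of price[i] + r[k−i].
r[1] = 3
r[2] = max(3+3, 8+0) = 8
r[3] = max(3+8, 8+3, 15+0) = 15
r[4] = max(3+15, 8+8, 15+3, 17+0) = 18
r[5] = max(3+18, 8+15, 15+8, 17+3, 20+0) = 23
r[6] = max(3+23, 8+18, 15+15, 17+8, 20+3, 13+0) = 30
r[7] = max(3+30, 8+23, 15+18, …, 13+3, 29+0) = 33
Maximum revenue is $33.
Now minimize piece count subject to staying optimal: for each k, pieces[k] = 1 + min over i with p[i]+r[k−i]=r[k] of pieces[k−i].
pieces[4] = 2
pieces[5] = 2
pieces[6] = 2
pieces[7] = 3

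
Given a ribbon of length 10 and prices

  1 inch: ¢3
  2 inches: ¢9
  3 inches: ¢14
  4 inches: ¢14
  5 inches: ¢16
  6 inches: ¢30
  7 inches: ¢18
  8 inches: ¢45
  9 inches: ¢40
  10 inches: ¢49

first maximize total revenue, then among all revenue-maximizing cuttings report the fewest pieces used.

Let r[k] be the best obtainable value from length k. For each k, try every first piece i and keep the best of price[i] + r[k−i].
r[1] = 3
r[2] = max(3+3, 9+0) = 9
r[3] = max(3+9, 9+3, 14+0) = 14
r[4] = max(3+14, 9+9, 14+3, 14+0) = 18
r[5] = max(3+18, 9+14, 14+9, 14+3, 16+0) = 23
r[6] = max(3+23, 9+18, 14+14, 14+9, 16+3, 30+0) = 30
r[7] = max(3+30, 9+23, 14+18, …, 30+3, 18+0) = 33
r[8] = max(3+33, 9+30, 14+23, …, 18+3, 45+0) = 45
r[9] = max(3+45, 9+33, 14+30, …, 45+3, 40+0) = 48
r[10] = max(3+48, 9+45, 14+33, …, 40+3, 49+0) = 54
Maximum revenue is ¢54.
Now minimize piece count subject to staying optimal: for each k, pieces[k] = 1 + min over i with p[i]+r[k−i]=r[k] of pieces[k−i].
pieces[7] = 2
pieces[8] = 1
pieces[9] = 2
pieces[10] = 2

2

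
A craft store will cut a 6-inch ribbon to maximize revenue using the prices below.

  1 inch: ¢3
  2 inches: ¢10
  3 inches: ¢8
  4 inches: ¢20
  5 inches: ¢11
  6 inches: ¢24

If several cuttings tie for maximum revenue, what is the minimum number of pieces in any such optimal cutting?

Let r[k] be the best obtainable value from length k. For each k, try every first piece i and keep the best of price[i] + r[k−i].
r[1] = 3
r[2] = max(3+3, 10+0) = 10
r[3] = max(3+10, 10+3, 8+0) = 13
r[4] = max(3+13, 10+10, 8+3, 20+0) = 20
r[5] = max(3+20, 10+13, 8+10, 20+3, 11+0) = 23
r[6] = max(3+23, 10+20, 8+13, 20+10, 11+3, 24+0) = 30
Maximum revenue is ¢30.
Now minimize piece count subject to staying optimal: for each k, pieces[k] = 1 + min over i with p[i]+r[k−i]=r[k] of pieces[k−i].
pieces[3] = 2
pieces[4] = 1
pieces[5] = 2
pieces[6] = 2

2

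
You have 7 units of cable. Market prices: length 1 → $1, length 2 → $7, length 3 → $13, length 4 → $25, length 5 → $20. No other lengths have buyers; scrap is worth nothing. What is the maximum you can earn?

Consider every possible first cut. f[k] is the best of p[i]+f[k−i] over all sellable i≤k.
f[1] = 1
f[2] = max(1+1, 7+0) = 7
f[3] = max(1+7, 7+1, 13+0) = 13
f[4] = max(1+13, 7+7, 13+1, 25+0) = 25
f[5] = max(1+25, 7+13, 13+7, 25+1, 20+0) = 26
f[6] = max(1+26, 7+25, 13+13, 25+7, 20+1) = 32
f[7] = max(1+32, 7+26, 13+25, 25+13, 20+7) = 38
One optimal cutting: 4 + 3 → $38.

38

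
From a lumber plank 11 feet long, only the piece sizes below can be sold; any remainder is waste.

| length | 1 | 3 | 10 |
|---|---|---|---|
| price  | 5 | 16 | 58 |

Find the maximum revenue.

Consider every possible first cut. r[k] is the best of p[i]+r[k−i] over all sellable i≤k.
r[1] = 5
r[2] = 10  (first piece 1, then r[1]=5)
r[3] = 16
r[4] = 21  (first piece 1, then r[3]=16)
r[5] = 26  (first piece 1, then r[4]=21)
r[6] = 32  (first piece 3, then r[3]=16)
r[7] = 37  (first piece 1, then r[6]=32)
r[8] = 42  (first piece 1, then r[7]=37)
r[9] = 48  (first piece 3, then r[6]=32)
r[10] = 58
r[11] = 63  (first piece 1, then r[10]=58)
One optimal cutting: 10 + 1 → $63.

63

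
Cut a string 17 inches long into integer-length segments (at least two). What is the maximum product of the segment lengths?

486

Define g[k] = max over 1≤i<k of i · max(k−i, g[k−i]); the inner max lets the remainder stay uncut if that's better.
Small cases: g[2]=1, g[3]=2, g[4]=4, g[5]=6, g[6]=9, g[7]=12, g[8]=18, g[9]=27, g[10]=36, g[11]=54.
g[12] = max(1*54, 2*36, 3*27, …, 10*2, 11*1) = 81
g[13] = max(1*81, 2*54, 3*36, …, 11*2, 12*1) = 108
g[14] = max(1*108, 2*81, 3*54, …, 12*2, 13*1) = 162
g[15] = max(1*162, 2*108, 3*81, …, 13*2, 14*1) = 243
g[16] = max(1*243, 2*162, 3*108, …, 14*2, 15*1) = 324
g[17] = max(1*324, 2*243, 3*162, …, 15*2, 16*1) = 486
One optimal split: 3 + 3 + 3 + 3 + 3 + 2; product 3*3*3*3*3*2 = 486.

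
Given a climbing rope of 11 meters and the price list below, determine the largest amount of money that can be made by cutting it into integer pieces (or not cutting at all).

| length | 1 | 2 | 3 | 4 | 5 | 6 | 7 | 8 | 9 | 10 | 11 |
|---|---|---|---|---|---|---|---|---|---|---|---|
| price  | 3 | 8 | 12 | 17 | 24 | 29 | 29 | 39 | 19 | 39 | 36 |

Let r[k] be the best obtainable value from length k. For each k, try every first piece i and keep the best of price[i] + r[k−i].
r[1] = 3
r[2] = max(3+3, 8+0) = 8
r[3] = max(3+8, 8+3, 12+0) = 12
r[4] = max(3+12, 8+8, 12+3, 17+0) = 17
r[5] = max(3+17, 8+12, 12+8, 17+3, 24+0) = 24
r[6] = max(3+24, 8+17, 12+12, 17+8, 24+3, 29+0) = 29
r[7] = max(3+29, 8+24, 12+17, …, 29+3, 29+0) = 32
r[8] = max(3+32, 8+29, 12+24, …, 29+3, 39+0) = 39
r[9] = max(3+39, 8+32, 12+29, …, 39+3, 19+0) = 42
r[10] = max(3+42, 8+39, 12+32, …, 19+3, 39+0) = 48
r[11] = max(3+48, 8+42, 12+39, …, 39+3, 36+0) = 53
One optimal cutting: 6 + 5 → €29 + €24 = €53.

53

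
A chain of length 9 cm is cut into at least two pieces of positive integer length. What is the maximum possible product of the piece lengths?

27

Fill m[k] for k=2..9: at each k try every first piece i and multiply by the better of (k−i) uncut or m[k−i].
m[2] = 1·max(1,0) = 1·1 = 1
m[3] = max(1·2, 2·1) = 2
m[4] = max(1·3, 2·2, 3·1) = 4
m[5] = max(1·4, 2·3, 3·2, 4·1) = 6
m[6] = max(1·6, 2·4, 3·3, 4·2, 5·1) = 9
m[7] = max(1·9, 2·6, 3·4, 4·3, 5·2, 6·1) = 12
m[8] = max(1·12, 2·9, 3·6, …, 6·2, 7·1) = 18
m[9] = max(1·18, 2·12, 3·9, …, 7·2, 8·1) = 27
One optimal split: 3 + 3 + 3; product 3·3·3 = 27.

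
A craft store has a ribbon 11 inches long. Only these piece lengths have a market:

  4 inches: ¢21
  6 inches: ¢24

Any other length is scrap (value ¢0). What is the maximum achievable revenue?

Let r[k] be the best obtainable value from length k. For each k, try every first piece i and keep the best of price[i] + r[k−i].
r[1] = 0
r[2] = 0
r[3] = 0
r[4] = 21
r[5] = 21
r[6] = max(21+0, 24+0) = 24
r[7] = max(21+0, 24+0) = 24
r[8] = max(21+21, 24+0) = 42
r[9] = max(21+21, 24+0) = 42
r[10] = max(21+24, 24+21) = 45
r[11] = max(21+24, 24+21) = 45
One optimal cutting: pieces 6 + 4 with 1 inch of scrap → ¢45.

45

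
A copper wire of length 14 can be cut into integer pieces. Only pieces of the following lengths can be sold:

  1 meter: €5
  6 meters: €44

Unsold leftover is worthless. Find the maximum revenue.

Consider every possible first cut. best[k] is the best of p[i]+best[k−i] over all sellable i≤k.
best[1] = 5
best[2] = 10  (first piece 1, then best[1]=5)
best[3] = 15  (first piece 1, then best[2]=10)
best[4] = 20  (first piece 1, then best[3]=15)
best[5] = 25  (first piece 1, then best[4]=20)
best[6] = max(5+25, 44+0) = 44
best[7] = max(5+44, 44+5) = 49
best[8] = max(5+49, 44+10) = 54
best[9] = max(5+54, 44+15) = 59
best[10] = max(5+59, 44+20) = 64
best[11] = max(5+64, 44+25) = 69
best[12] = max(5+69, 44+44) = 88
best[13] = max(5+88, 44+49) = 93
best[14] = max(5+93, 44+54) = 98
One optimal cutting: 6 + 6 + 1 + 1 → €98.

98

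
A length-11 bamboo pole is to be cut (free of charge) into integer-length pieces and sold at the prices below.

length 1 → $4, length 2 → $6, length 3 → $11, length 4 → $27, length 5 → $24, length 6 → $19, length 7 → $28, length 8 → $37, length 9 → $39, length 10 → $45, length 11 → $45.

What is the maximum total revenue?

Build R[k] bottom-up: R[k] = max over allowed piece i of (p[i] + R[k−i]).
R[1] = 4
R[2] = max(4+4, 6+0) = 8
R[3] = max(4+8, 6+4, 11+0) = 12
R[4] = max(4+12, 6+8, 11+4, 27+0) = 27
R[5] = max(4+27, 6+12, 11+8, 27+4, 24+0) = 31
R[6] = max(4+31, 6+27, 11+12, 27+8, 24+4, 19+0) = 35
R[7] = max(4+35, 6+31, 11+27, …, 19+4, 28+0) = 39
R[8] = max(4+39, 6+35, 11+31, …, 28+4, 37+0) = 54
R[9] = max(4+54, 6+39, 11+35, …, 37+4, 39+0) = 58
R[10] = max(4+58, 6+54, 11+39, …, 39+4, 45+0) = 62
R[11] = max(4+62, 6+58, 11+54, …, 45+4, 45+0) = 66
One optimal cutting: 4 + 4 + 1 + 1 + 1 → $27 + $27 + $4 + $4 + $4 = $66.

66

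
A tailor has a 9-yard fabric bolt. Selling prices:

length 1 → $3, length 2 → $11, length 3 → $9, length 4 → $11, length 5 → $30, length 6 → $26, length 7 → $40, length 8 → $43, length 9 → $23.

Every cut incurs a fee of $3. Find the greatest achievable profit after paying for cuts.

Consider every possible first cut. v[k] is the best of p[i]+v[k−i] over all sellable i≤k, charging 3 whenever i<k.
v[1] = 3
v[2] = max(3+3-3, 11+0) = 11
v[3] = max(3+11-3, 11+3-3, 9+0) = 11
v[4] = max(3+11-3, 11+11-3, 9+3-3, 11+0) = 19
v[5] = max(3+19-3, 11+11-3, 9+11-3, 11+3-3, 30+0) = 30
v[6] = max(3+30-3, 11+19-3, 9+11-3, 11+11-3, 30+3-3, 26+0) = 30
v[7] = max(3+30-3, 11+30-3, 9+19-3, …, 26+3-3, 40+0) = 40
v[8] = max(3+40-3, 11+30-3, 9+30-3, …, 40+3-3, 43+0) = 43
v[9] = max(3+43-3, 11+40-3, 9+30-3, …, 43+3-3, 23+0) = 48
One optimal plan: pieces 7 + 2 (1 cut) → $51 − $3 = $48.

48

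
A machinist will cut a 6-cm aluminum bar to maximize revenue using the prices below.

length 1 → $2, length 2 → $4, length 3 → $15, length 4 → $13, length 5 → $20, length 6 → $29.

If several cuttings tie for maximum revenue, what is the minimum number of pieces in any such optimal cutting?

2

Build r[k] bottom-up: r[k] = max over allowed piece i of (p[i] + r[k−i]).
r[1] = 2
r[2] = max(2+2, 4+0) = 4
r[3] = max(2+4, 4+2, 15+0) = 15
r[4] = max(2+15, 4+4, 15+2, 13+0) = 17
r[5] = max(2+17, 4+15, 15+4, 13+2, 20+0) = 20
r[6] = max(2+20, 4+17, 15+15, 13+4, 20+2, 29+0) = 30
Maximum revenue is $30.
Now minimize piece count subject to staying optimal: for each k, pieces[k] = 1 + min over i with p[i]+r[k−i]=r[k] of pieces[k−i].
pieces[3] = 1
pieces[4] = 2
pieces[5] = 1
pieces[6] = 2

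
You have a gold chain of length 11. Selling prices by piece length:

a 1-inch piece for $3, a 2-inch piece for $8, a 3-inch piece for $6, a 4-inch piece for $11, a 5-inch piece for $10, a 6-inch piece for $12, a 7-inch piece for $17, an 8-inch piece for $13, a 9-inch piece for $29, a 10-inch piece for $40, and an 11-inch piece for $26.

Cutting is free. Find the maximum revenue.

Build best[k] bottom-up: best[k] = max over allowed piece i of (p[i] + best[k−i]).
best[1] = 3
best[2] = 8
best[3] = 11  (first piece 1, then best[2]=8)
best[4] = 16  (first piece 2, then best[2]=8)
best[5] = 19  (first piece 1, then best[4]=16)
best[6] = 24  (first piece 2, then best[4]=16)
best[7] = 27  (first piece 1, then best[6]=24)
best[8] = 32  (first piece 2, then best[6]=24)
best[9] = 35  (first piece 1, then best[8]=32)
best[10] = 40  (first piece 2, then best[8]=32)
best[11] = 43  (first piece 1, then best[10]=40)
One optimal cutting: 2 + 2 + 2 + 2 + 2 + 1 → $8 + $8 + $8 + $8 + $8 + $3 = $43.

43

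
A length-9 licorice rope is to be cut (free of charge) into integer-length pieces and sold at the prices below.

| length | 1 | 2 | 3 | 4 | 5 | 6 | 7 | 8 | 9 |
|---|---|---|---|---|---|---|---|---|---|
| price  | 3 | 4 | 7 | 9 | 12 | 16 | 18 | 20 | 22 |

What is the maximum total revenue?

27

Consider every possible first cut. v[k] is the best of p[i]+v[k−i] over all sellable i≤k.
v[1] = 3
v[2] = 6  (first piece 1, then v[1]=3)
v[3] = 9  (first piece 1, then v[2]=6)
v[4] = 12  (first piece 1, then v[3]=9)
v[5] = 15  (first piece 1, then v[4]=12)
v[6] = 18  (first piece 1, then v[5]=15)
v[7] = 21  (first piece 1, then v[6]=18)
v[8] = 24  (first piece 1, then v[7]=21)
v[9] = 27  (first piece 1, then v[8]=24)
One optimal cutting: 1 + 1 + 1 + 1 + 1 + 1 + 1 + 1 + 1 → ¢3 + ¢3 + ¢3 + ¢3 + ¢3 + ¢3 + ¢3 + ¢3 + ¢3 = ¢27.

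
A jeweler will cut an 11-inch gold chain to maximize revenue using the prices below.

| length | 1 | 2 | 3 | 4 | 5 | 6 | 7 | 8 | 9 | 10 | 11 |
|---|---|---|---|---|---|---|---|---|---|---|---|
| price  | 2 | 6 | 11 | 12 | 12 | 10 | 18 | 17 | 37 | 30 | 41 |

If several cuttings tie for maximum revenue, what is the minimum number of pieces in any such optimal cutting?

Let r[k] be the best obtainable value from length k. For each k, try every first piece i and keep the best of price[i] + r[k−i].
r[1] = 2
r[2] = max(2+2, 6+0) = 6
r[3] = max(2+6, 6+2, 11+0) = 11
r[4] = max(2+11, 6+6, 11+2, 12+0) = 13
r[5] = max(2+13, 6+11, 11+6, 12+2, 12+0) = 17
r[6] = max(2+17, 6+13, 11+11, 12+6, 12+2, 10+0) = 22
r[7] = max(2+22, 6+17, 11+13, …, 10+2, 18+0) = 24
r[8] = max(2+24, 6+22, 11+17, …, 18+2, 17+0) = 28
r[9] = max(2+28, 6+24, 11+22, …, 17+2, 37+0) = 37
r[10] = max(2+37, 6+28, 11+24, …, 37+2, 30+0) = 39
r[11] = max(2+39, 6+37, 11+28, …, 30+2, 41+0) = 43
Maximum revenue is $43.
Now minimize piece count subject to staying optimal: for each k, pieces[k] = 1 + min over i with p[i]+r[k−i]=r[k] of pieces[k−i].
pieces[8] = 3
pieces[9] = 1
pieces[10] = 2
pieces[11] = 2

2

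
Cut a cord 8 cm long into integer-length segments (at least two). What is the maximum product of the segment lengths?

Define m[k] = max over 1≤i<k of i · max(k−i, m[k−i]); the inner max lets the remainder stay uncut if that's better.
m[2] = 1*max(1,0) = 1*1 = 1
m[3] = 1*max(2,1) = 1*2 = 2
m[4] = 2*max(2,1) = 2*2 = 4
m[5] = 2*max(3,2) = 2*3 = 6
m[6] = 3*max(3,2) = 3*3 = 9
m[7] = 2*max(5,6) = 2*6 = 12
m[8] = 2*max(6,9) = 2*9 = 18
One optimal split: 3 + 3 + 2; product 3*3*2 = 18.

18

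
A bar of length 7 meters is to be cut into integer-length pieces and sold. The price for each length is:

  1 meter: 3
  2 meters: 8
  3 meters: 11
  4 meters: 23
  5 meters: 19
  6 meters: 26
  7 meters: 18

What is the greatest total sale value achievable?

Let best[k] be the best obtainable value from length k. For each k, try every first piece i and keep the best of price[i] + best[k−i].
best[1] = 3
best[2] = 8
best[3] = 11  (first piece 1, then best[2]=8)
best[4] = 23
best[5] = 26  (first piece 1, then best[4]=23)
best[6] = 31  (first piece 2, then best[4]=23)
best[7] = 34  (first piece 1, then best[6]=31)
One optimal cutting: 4 + 2 + 1 → 23 + 8 + 3 = 34.

34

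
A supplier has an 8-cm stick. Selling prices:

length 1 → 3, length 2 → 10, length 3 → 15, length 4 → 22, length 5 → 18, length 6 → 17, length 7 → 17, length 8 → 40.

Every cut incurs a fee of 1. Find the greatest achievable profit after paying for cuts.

43

Consider every possible first cut. r[k] is the best of p[i]+r[k−i] over all sellable i≤k, charging 1 whenever i<k.
r[1] = 3
r[2] = max(3+3-1, 10+0) = 10
r[3] = max(3+10-1, 10+3-1, 15+0) = 15
r[4] = max(3+15-1, 10+10-1, 15+3-1, 22+0) = 22
r[5] = max(3+22-1, 10+15-1, 15+10-1, 22+3-1, 18+0) = 24
r[6] = max(3+24-1, 10+22-1, 15+15-1, 22+10-1, 18+3-1, 17+0) = 31
r[7] = max(3+31-1, 10+24-1, 15+22-1, …, 17+3-1, 17+0) = 36
r[8] = max(3+36-1, 10+31-1, 15+24-1, …, 17+3-1, 40+0) = 43
One optimal plan: pieces 4 + 4 (1 cut) → 44 − 1 = 43.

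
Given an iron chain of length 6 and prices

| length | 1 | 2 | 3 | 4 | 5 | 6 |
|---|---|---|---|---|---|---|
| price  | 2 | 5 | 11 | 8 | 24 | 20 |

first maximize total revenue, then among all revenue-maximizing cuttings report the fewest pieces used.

Let r[k] be the best obtainable value from length k. For each k, try every first piece i and keep the best of price[i] + r[k−i].
r[1] = 2
r[2] = max(2+2, 5+0) = 5
r[3] = max(2+5, 5+2, 11+0) = 11
r[4] = max(2+11, 5+5, 11+2, 8+0) = 13
r[5] = max(2+13, 5+11, 11+5, 8+2, 24+0) = 24
r[6] = max(2+24, 5+13, 11+11, 8+5, 24+2, 20+0) = 26
Maximum revenue is $26.
Now minimize piece count subject to staying optimal: for each k, pieces[k] = 1 + min over i with p[i]+r[k−i]=r[k] of pieces[k−i].
pieces[3] = 1
pieces[4] = 2
pieces[5] = 1
pieces[6] = 2

2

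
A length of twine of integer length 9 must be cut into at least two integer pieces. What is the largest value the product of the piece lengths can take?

27

Define P[k] = max over 1≤i<k of i · max(k−i, P[k−i]); the inner max lets the remainder stay uncut if that's better.
P[2] = 1*max(1,0) = 1*1 = 1
P[3] = max(1*2, 2*1) = 2
P[4] = max(1*3, 2*2, 3*1) = 4
P[5] = max(1*4, 2*3, 3*2, 4*1) = 6
P[6] = max(1*6, 2*4, 3*3, 4*2, 5*1) = 9
P[7] = max(1*9, 2*6, 3*4, 4*3, 5*2, 6*1) = 12
P[8] = max(1*12, 2*9, 3*6, …, 6*2, 7*1) = 18
P[9] = max(1*18, 2*12, 3*9, …, 7*2, 8*1) = 27
One optimal split: 3 + 3 + 3; product 3*3*3 = 27.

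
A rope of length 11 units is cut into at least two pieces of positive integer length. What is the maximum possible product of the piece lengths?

Let f[k] be the best product for length k (with at least one cut). For each first piece i, the rest contributes max(k−i, f[k−i]).
f[2] = 1·max(1,0) = 1·1 = 1
f[3] = 1·max(2,1) = 1·2 = 2
f[4] = 2·max(2,1) = 2·2 = 4
f[5] = 2·max(3,2) = 2·3 = 6
f[6] = 3·max(3,2) = 3·3 = 9
f[7] = 2·max(5,6) = 2·6 = 12
f[8] = 2·max(6,9) = 2·9 = 18
f[9] = 3·max(6,9) = 3·9 = 27
f[10] = 2·max(8,18) = 2·18 = 36
f[11] = 2·max(9,27) = 2·27 = 54
One optimal split: 3 + 3 + 3 + 2; product 3·3·3·2 = 54.

54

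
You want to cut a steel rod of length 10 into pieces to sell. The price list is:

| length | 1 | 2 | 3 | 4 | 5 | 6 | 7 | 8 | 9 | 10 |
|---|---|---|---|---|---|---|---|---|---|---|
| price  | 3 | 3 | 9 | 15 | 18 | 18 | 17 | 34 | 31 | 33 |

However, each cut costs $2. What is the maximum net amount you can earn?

36

Consider every possible first cut. net[k] is the best of p[i]+net[k−i] over all sellable i≤k, charging 2 whenever i<k.
net[1] = 3
net[2] = max(3+3-2, 3+0) = 4
net[3] = max(3+4-2, 3+3-2, 9+0) = 9
net[4] = max(3+9-2, 3+4-2, 9+3-2, 15+0) = 15
net[5] = max(3+15-2, 3+9-2, 9+4-2, 15+3-2, 18+0) = 18
net[6] = max(3+18-2, 3+15-2, 9+9-2, 15+4-2, 18+3-2, 18+0) = 19
net[7] = max(3+19-2, 3+18-2, 9+15-2, …, 18+3-2, 17+0) = 22
net[8] = max(3+22-2, 3+19-2, 9+18-2, …, 17+3-2, 34+0) = 34
net[9] = max(3+34-2, 3+22-2, 9+19-2, …, 34+3-2, 31+0) = 35
net[10] = max(3+35-2, 3+34-2, 9+22-2, …, 31+3-2, 33+0) = 36
One optimal plan: pieces 8 + 1 + 1 (2 cuts) → $40 − $4 = $36.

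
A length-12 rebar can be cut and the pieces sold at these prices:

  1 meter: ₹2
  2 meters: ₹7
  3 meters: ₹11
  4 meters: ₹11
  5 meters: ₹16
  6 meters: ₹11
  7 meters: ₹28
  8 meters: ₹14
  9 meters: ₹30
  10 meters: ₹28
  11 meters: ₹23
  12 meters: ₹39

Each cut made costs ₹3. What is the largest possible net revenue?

41

Let v[k] be the best obtainable value from length k. For each k, try every first piece i and keep the best of price[i] + v[k−i] minus the 3 cut fee when i<k.
v[1] = 2
v[2] = 7
v[3] = 11
v[4] = 11  (first piece 2, then v[2]=7)
v[5] = 16
v[6] = 19  (first piece 3, then v[3]=11)
v[7] = 28
v[8] = 27  (first piece 1, then v[7]=28)
v[9] = 32  (first piece 2, then v[7]=28)
v[10] = 36  (first piece 3, then v[7]=28)
v[11] = 36  (first piece 2, then v[9]=32)
v[12] = 41  (first piece 5, then v[7]=28)
One optimal plan: pieces 7 + 5 (1 cut) → ₹44 − ₹3 = ₹41.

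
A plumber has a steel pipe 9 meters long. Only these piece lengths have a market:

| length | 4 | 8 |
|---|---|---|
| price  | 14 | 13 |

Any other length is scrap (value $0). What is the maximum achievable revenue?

28

Let f[k] be the best obtainable value from length k. For each k, try every first piece i and keep the best of price[i] + f[k−i].
f[1] = 0
f[2] = 0
f[3] = 0
f[4] = 14
f[5] = 14
f[6] = 14
f[7] = 14
f[8] = 28  (first piece 4, then f[4]=14)
f[9] = 28
One optimal cutting: pieces 4 + 4 with 1 meter of scrap → $28.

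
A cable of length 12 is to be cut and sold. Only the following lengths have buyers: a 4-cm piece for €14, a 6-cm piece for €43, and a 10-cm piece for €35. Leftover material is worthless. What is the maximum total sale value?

86

Let best[k] be the best obtainable value from length k. For each k, try every first piece i and keep the best of price[i] + best[k−i].
best[1] = 0
best[2] = 0
best[3] = 0
best[4] = 14
best[5] = 14
best[6] = 43
best[7] = 43
best[8] = 43
best[9] = 43
best[10] = 57  (first piece 4, then best[6]=43)
best[11] = 57
best[12] = 86  (first piece 6, then best[6]=43)
One optimal cutting: 6 + 6 → €86.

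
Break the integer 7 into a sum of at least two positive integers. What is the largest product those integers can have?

12

Fill prod[k] for k=2..7: at each k try every first piece i and multiply by the better of (k−i) uncut or prod[k−i].
prod[2] = 1*max(1,0) = 1*1 = 1
prod[3] = 1*max(2,1) = 1*2 = 2
prod[4] = 2*max(2,1) = 2*2 = 4
prod[5] = 2*max(3,2) = 2*3 = 6
prod[6] = 3*max(3,2) = 3*3 = 9
prod[7] = 2*max(5,6) = 2*6 = 12
One optimal split: 3 + 2 + 2; product 3*2*2 = 12.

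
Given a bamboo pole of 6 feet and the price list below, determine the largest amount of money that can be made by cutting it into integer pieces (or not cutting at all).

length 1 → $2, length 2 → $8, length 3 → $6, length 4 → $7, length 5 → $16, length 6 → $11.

Let best[k] be the best obtainable value from length k. For each k, try every first piece i and keep the best of price[i] + best[k−i].
best[1] = 2
best[2] = 8
best[3] = 10  (first piece 1, then best[2]=8)
best[4] = 16  (first piece 2, then best[2]=8)
best[5] = 18  (first piece 1, then best[4]=16)
best[6] = 24  (first piece 2, then best[4]=16)
One optimal cutting: 2 + 2 + 2 → $8 + $8 + $8 = $24.

24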